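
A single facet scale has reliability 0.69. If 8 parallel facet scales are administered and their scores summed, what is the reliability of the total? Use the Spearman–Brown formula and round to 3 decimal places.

0.947

ρ_k = kρ / (1 + (k−1)ρ) = 8·0.69 / (1 + 7·0.69) = 5.520 / 5.830 = 0.947.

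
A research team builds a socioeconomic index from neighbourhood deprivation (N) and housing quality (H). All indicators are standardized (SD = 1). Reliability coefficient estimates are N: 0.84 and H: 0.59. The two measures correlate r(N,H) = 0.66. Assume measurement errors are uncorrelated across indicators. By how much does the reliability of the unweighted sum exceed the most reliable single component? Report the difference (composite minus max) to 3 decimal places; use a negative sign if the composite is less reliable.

-0.012

Var(sum) = 2 + 1.32 = 3.32; true-score variance = 1.43 + 1.32 = 2.75; composite reliability = 0.8283.
Max component reliability = 0.8400.
Difference = 0.8283 − 0.8400 = -0.012.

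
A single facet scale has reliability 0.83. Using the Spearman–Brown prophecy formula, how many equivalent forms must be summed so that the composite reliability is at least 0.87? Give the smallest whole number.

2

k ≥ ρ*(1−ρ₁)/(ρ₁(1−ρ*)) = 0.87·0.17 / (0.83·0.13) = 1.371.
Smallest integer k = 2.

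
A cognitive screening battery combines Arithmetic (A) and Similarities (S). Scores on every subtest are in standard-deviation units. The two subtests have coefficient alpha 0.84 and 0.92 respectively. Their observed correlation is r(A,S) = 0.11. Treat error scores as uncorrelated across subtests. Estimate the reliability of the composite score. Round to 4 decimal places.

0.8919

Var(A+S) = 2 + 2·[0.11] = 2 + 0.22 = 2.22.
Under uncorrelated errors the observed covariances equal the true-score covariances, so only the own-variance terms attenuate.
True-score variance = [0.84 + 0.92] + 0.22 = 1.76 + 0.22 = 1.98.
Reliability = 1.98 / 2.22 = 0.8919.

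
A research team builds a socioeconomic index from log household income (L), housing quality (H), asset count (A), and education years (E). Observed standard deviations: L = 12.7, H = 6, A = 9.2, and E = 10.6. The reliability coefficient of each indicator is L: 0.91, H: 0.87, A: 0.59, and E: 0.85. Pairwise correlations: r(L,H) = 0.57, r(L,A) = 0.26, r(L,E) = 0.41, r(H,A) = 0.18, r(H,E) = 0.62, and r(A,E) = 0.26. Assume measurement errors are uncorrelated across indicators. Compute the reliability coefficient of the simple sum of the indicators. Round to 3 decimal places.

Var(L+H+A+E) = 12.7² + 6² + 9.2² + 10.6² + 2·[12.7·6·0.57 + 12.7·9.2·0.26 + 12.7·10.6·0.41 + 6·9.2·0.18 + 6·10.6·0.62 + 9.2·10.6·0.26] = 394.29 + 407.46 = 801.75.
Because errors are independent across components, Cov(Tᵢ,Tⱼ) = Cov(Xᵢ,Xⱼ); the off-diagonal part of the true-score variance is the same as above.
True-score variance = [12.7²·0.91 + 6²·0.87 + 9.2²·0.59 + 10.6²·0.85] + 407.46 = 323.537 + 407.46 = 730.997.
Reliability = 730.997 / 801.75 = 0.912.

0.912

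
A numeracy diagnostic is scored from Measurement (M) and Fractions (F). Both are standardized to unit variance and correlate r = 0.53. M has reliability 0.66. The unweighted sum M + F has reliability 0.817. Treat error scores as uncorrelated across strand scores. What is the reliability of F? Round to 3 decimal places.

0.780

Var(M+F) = 2 + 2·0.53 = 3.060.
True-score variance = ρ_M + ρ_F + 2·0.53, so 0.817 = (0.66 + ρ_F + 1.06) / 3.060.
ρ_F = 0.817·3.060 − 0.66 − 1.06 = 0.780.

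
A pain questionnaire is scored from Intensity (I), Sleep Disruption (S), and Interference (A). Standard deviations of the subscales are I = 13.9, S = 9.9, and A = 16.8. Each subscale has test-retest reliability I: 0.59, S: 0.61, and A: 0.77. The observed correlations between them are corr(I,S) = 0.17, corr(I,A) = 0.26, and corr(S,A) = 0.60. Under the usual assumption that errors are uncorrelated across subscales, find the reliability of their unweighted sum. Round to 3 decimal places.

0.806

Var(I+S+A) = 13.9² + 9.9² + 16.8² + 2·[13.9·9.9·0.17 + 13.9·16.8·0.26 + 9.9·16.8·0.60] = 573.46 + 367.802 = 941.262.
Because errors are independent across components, Cov(Tᵢ,Tⱼ) = Cov(Xᵢ,Xⱼ); the off-diagonal part of the true-score variance is the same as above.
True-score variance = [13.9²·0.59 + 9.9²·0.61 + 16.8²·0.77] + 367.802 = 391.105 + 367.802 = 758.907.
Reliability = 758.907 / 941.262 = 0.806.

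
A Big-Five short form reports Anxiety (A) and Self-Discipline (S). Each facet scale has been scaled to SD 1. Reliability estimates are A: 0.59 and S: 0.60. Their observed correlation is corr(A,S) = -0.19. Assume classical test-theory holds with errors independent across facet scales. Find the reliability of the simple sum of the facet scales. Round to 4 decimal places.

Var(A+S) = 2 + 2·[(-0.19)] = 2 − 0.38 = 1.62.
Because errors are independent across components, Cov(Tᵢ,Tⱼ) = Cov(Xᵢ,Xⱼ); the off-diagonal part of the true-score variance is the same as above.
True-score variance = [0.59 + 0.60] − 0.38 = 1.19 − 0.38 = 0.81.
Reliability = 0.81 / 1.62 = 0.5000.

0.5000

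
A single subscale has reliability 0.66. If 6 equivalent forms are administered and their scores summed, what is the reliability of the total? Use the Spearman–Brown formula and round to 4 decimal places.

ρ_k = kρ / (1 + (k−1)ρ) = 6·0.66 / (1 + 5·0.66) = 3.960 / 4.300 = 0.9209.

0.9209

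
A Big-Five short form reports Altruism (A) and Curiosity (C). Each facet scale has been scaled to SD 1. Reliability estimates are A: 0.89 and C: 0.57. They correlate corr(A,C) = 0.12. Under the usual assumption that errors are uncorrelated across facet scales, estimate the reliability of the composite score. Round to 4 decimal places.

Var(A+C) = 2 + 2·[0.12] = 2 + 0.24 = 2.24.
Because errors are independent across components, Cov(Tᵢ,Tⱼ) = Cov(Xᵢ,Xⱼ); the off-diagonal part of the true-score variance is the same as above.
True-score variance = [0.89 + 0.57] + 0.24 = 1.46 + 0.24 = 1.7.
Reliability = 1.7 / 2.24 = 0.7589.

0.7589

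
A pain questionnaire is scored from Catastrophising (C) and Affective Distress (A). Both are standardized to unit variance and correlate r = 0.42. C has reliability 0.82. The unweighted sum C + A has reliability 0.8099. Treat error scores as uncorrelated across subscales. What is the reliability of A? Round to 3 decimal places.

Var(C+A) = 2 + 2·0.42 = 2.840.
True-score variance = ρ_C + ρ_A + 2·0.42, so 0.8099 = (0.82 + ρ_A + 0.84) / 2.840.
ρ_A = 0.8099·2.840 − 0.82 − 0.84 = 0.640.

0.640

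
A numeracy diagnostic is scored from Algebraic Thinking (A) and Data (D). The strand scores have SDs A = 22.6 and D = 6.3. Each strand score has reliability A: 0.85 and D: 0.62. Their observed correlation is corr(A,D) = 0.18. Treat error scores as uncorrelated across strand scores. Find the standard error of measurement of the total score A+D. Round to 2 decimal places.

Var(total) = 550.45 + 51.2568 = 601.707.
True-score variance = 458.754 + 51.2568 = 510.011, so reliability = 0.8476.
Error variance = 601.707 − 510.011 = 91.6962; SEM = √91.6962 = 9.58.

9.58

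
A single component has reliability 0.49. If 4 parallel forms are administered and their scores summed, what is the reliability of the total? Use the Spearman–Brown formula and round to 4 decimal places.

ρ_k = kρ / (1 + (k−1)ρ) = 4·0.49 / (1 + 3·0.49) = 1.960 / 2.470 = 0.7935.

0.7935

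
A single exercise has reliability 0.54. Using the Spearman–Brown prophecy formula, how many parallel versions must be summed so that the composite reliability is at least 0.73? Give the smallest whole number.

k ≥ ρ*(1−ρ₁)/(ρ₁(1−ρ*)) = 0.73·0.46 / (0.54·0.27) = 2.303.
Smallest integer k = 3.

3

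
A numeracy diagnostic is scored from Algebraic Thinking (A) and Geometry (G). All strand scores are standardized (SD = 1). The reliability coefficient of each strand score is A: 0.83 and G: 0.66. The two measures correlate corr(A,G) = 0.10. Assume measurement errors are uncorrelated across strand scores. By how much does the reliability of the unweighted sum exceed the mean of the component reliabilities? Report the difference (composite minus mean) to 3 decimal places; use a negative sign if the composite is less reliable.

0.023

Var(sum) = 2 + 0.2 = 2.2; true-score variance = 1.49 + 0.2 = 1.69; composite reliability = 0.7682.
Mean component reliability = 0.7450.
Difference = 0.7682 − 0.7450 = 0.023.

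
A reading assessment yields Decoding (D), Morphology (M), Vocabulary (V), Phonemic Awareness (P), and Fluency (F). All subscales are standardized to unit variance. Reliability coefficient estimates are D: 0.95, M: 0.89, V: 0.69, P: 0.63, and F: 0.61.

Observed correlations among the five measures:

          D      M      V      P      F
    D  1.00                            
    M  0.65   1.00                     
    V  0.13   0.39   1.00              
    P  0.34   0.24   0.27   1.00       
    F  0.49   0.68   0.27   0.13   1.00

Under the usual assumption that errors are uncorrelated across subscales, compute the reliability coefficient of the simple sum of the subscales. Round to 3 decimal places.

0.899

Var(D+M+V+P+F) = 5 + 2·[0.65 + 0.13 + 0.34 + 0.49 + 0.39 + 0.24 + 0.68 + 0.27 + 0.27 + 0.13] = 5 + 7.18 = 12.18.
Under uncorrelated errors the observed covariances equal the true-score covariances, so only the own-variance terms attenuate.
True-score variance = [0.95 + 0.89 + 0.69 + 0.63 + 0.61] + 7.18 = 3.77 + 7.18 = 10.95.
Reliability = 10.95 / 12.18 = 0.899.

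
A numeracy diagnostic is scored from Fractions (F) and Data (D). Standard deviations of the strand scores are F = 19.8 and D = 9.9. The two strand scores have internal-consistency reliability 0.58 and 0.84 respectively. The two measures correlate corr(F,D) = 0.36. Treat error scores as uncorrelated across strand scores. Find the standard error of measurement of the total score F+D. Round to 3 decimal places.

Var(total) = 490.05 + 141.134 = 631.184.
True-score variance = 309.712 + 141.134 = 450.846, so reliability = 0.7143.
Error variance = 631.184 − 450.846 = 180.338; SEM = √180.338 = 13.429.

13.429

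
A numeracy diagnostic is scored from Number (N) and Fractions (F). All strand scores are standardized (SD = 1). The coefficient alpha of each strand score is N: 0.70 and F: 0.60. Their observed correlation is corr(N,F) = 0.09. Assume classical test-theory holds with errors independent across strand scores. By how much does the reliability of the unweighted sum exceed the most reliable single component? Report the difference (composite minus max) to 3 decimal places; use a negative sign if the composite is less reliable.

Var(sum) = 2 + 0.18 = 2.18; true-score variance = 1.3 + 0.18 = 1.48; composite reliability = 0.6789.
Max component reliability = 0.7000.
Difference = 0.6789 − 0.7000 = -0.021.

-0.021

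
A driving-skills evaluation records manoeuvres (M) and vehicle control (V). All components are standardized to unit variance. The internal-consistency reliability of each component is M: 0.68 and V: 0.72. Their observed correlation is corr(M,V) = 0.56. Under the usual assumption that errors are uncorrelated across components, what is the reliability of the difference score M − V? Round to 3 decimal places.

Var(M−V) = 1 + 1 − 2·0.56 = 2 − 1.12 = 0.88.
With uncorrelated errors the cross-covariances are all true-score covariance, so they carry over unchanged; only the diagonal terms shrink to ρᵢσᵢ².
True-score variance = [0.68 + 0.72] − 1.12 = 1.4 − 1.12 = 0.28.
Reliability = 0.28 / 0.88 = 0.318.

0.318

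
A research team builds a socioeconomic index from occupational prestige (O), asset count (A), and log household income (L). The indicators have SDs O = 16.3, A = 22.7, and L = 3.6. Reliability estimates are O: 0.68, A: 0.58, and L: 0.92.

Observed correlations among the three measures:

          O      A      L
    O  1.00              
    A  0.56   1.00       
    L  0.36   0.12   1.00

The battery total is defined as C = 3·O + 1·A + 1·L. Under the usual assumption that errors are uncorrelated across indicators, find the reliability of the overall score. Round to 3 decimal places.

Var(C) = 3²·16.3² + 22.7² + 3.6² + 2·[3·16.3·22.7·0.56 + 3·16.3·3.6·0.36 + 22.7·3.6·0.12] = 2919.46 + 1389.6 = 4309.06.
With uncorrelated errors the cross-covariances are all true-score covariance, so they carry over unchanged; only the diagonal terms shrink to ρᵢσᵢ².
True-score variance = [3²·16.3²·0.68 + 22.7²·0.58 + 3.6²·0.92] + 1389.6 = 1936.81 + 1389.6 = 3326.41.
Reliability = 3326.41 / 4309.06 = 0.772.

0.772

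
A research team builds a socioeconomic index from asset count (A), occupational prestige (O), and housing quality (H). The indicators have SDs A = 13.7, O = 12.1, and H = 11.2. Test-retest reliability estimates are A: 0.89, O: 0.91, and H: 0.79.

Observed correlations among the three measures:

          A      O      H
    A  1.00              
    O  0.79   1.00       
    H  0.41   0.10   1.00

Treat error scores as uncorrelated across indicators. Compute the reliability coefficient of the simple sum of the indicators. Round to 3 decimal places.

Var(A+O+H) = 13.7² + 12.1² + 11.2² + 2·[13.7·12.1·0.79 + 13.7·11.2·0.41 + 12.1·11.2·0.10] = 459.54 + 414.841 = 874.381.
With uncorrelated errors the cross-covariances are all true-score covariance, so they carry over unchanged; only the diagonal terms shrink to ρᵢσᵢ².
True-score variance = [13.7²·0.89 + 12.1²·0.91 + 11.2²·0.79] + 414.841 = 399.375 + 414.841 = 814.216.
Reliability = 814.216 / 874.381 = 0.931.

0.931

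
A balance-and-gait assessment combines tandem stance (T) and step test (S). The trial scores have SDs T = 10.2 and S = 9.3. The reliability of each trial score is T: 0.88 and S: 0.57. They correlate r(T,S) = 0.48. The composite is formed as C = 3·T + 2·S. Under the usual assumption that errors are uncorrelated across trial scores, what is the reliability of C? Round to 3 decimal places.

Var(C) = 3²·10.2² + 2²·9.3² + 2·[6·10.2·9.3·0.48] = 1282.32 + 546.394 = 1828.71.
Because errors are independent across components, Cov(Tᵢ,Tⱼ) = Cov(Xᵢ,Xⱼ); the off-diagonal part of the true-score variance is the same as above.
True-score variance = [3²·10.2²·0.88 + 2²·9.3²·0.57] + 546.394 = 1021.19 + 546.394 = 1567.59.
Reliability = 1567.59 / 1828.71 = 0.857.

0.857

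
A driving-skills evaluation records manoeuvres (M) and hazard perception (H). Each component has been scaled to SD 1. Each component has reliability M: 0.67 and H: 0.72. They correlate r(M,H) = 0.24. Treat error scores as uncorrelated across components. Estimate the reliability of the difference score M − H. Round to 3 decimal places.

Var(M−H) = 1 + 1 − 2·0.24 = 2 − 0.48 = 1.52.
Because errors are independent across components, Cov(Tᵢ,Tⱼ) = Cov(Xᵢ,Xⱼ); the off-diagonal part of the true-score variance is the same as above.
True-score variance = [0.67 + 0.72] − 0.48 = 1.39 − 0.48 = 0.91.
Reliability = 0.91 / 1.52 = 0.599.

0.599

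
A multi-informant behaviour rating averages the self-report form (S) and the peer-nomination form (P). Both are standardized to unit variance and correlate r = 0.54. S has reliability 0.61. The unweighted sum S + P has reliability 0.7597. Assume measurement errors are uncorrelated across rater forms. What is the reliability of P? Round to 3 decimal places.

Var(S+P) = 2 + 2·0.54 = 3.080.
True-score variance = ρ_S + ρ_P + 2·0.54, so 0.7597 = (0.61 + ρ_P + 1.08) / 3.080.
ρ_P = 0.7597·3.080 − 0.61 − 1.08 = 0.650.

0.650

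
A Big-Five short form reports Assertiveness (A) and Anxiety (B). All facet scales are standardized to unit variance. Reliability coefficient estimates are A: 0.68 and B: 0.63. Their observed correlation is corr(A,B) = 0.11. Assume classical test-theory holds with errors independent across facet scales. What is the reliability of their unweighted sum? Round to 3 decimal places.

0.689

Var(A+B) = 2 + 2·[0.11] = 2 + 0.22 = 2.22.
Under uncorrelated errors the observed covariances equal the true-score covariances, so only the own-variance terms attenuate.
True-score variance = [0.68 + 0.63] + 0.22 = 1.31 + 0.22 = 1.53.
Reliability = 1.53 / 2.22 = 0.689.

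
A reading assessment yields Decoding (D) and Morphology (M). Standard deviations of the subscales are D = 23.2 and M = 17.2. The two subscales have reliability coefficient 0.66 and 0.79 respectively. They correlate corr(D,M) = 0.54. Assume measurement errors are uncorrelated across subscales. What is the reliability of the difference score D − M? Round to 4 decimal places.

0.3919

Var(D−M) = 23.2² + 17.2² − 2·23.2·17.2·0.54 = 834.08 − 430.963 = 403.117.
Because errors are independent across components, Cov(Tᵢ,Tⱼ) = Cov(Xᵢ,Xⱼ); the off-diagonal part of the true-score variance is the same as above.
True-score variance = [23.2²·0.66 + 17.2²·0.79] − 430.963 = 588.952 − 430.963 = 157.989.
Reliability = 157.989 / 403.117 = 0.3919.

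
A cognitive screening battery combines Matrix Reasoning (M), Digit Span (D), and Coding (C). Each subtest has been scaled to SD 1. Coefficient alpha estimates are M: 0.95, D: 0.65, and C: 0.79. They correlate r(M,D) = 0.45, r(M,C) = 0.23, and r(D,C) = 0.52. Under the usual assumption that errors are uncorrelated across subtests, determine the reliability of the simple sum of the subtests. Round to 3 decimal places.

0.887

Var(M+D+C) = 3 + 2·[0.45 + 0.23 + 0.52] = 3 + 2.4 = 5.4.
Because errors are independent across components, Cov(Tᵢ,Tⱼ) = Cov(Xᵢ,Xⱼ); the off-diagonal part of the true-score variance is the same as above.
True-score variance = [0.95 + 0.65 + 0.79] + 2.4 = 2.39 + 2.4 = 4.79.
Reliability = 4.79 / 5.4 = 0.887.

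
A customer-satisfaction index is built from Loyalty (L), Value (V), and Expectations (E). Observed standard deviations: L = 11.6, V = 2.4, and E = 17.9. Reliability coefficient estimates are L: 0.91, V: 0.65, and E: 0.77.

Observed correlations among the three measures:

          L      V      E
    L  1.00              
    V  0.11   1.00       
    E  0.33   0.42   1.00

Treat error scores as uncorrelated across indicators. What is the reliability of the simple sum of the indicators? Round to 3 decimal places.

0.863

Var(L+V+E) = 11.6² + 2.4² + 17.9² + 2·[11.6·2.4·0.11 + 11.6·17.9·0.33 + 2.4·17.9·0.42] = 460.73 + 179.254 = 639.984.
With uncorrelated errors the cross-covariances are all true-score covariance, so they carry over unchanged; only the diagonal terms shrink to ρᵢσᵢ².
True-score variance = [11.6²·0.91 + 2.4²·0.65 + 17.9²·0.77] + 179.254 = 372.909 + 179.254 = 552.163.
Reliability = 552.163 / 639.984 = 0.863.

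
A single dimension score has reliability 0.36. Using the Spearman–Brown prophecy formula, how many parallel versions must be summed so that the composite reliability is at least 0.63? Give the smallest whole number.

4

k ≥ ρ*(1−ρ₁)/(ρ₁(1−ρ*)) = 0.63·0.64 / (0.36·0.37) = 3.027.
Smallest integer k = 4.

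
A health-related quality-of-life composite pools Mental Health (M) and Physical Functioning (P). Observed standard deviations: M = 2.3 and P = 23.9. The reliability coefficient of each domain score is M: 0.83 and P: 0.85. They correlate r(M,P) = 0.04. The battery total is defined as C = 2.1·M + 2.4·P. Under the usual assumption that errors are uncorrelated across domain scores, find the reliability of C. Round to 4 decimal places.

0.8509

Var(C) = 2.1²·2.3² + 2.4²·23.9² + 2·[5.04·2.3·23.9·0.04] = 3313.5 + 22.1639 = 3335.66.
Under uncorrelated errors the observed covariances equal the true-score covariances, so only the own-variance terms attenuate.
True-score variance = [2.1²·2.3²·0.83 + 2.4²·23.9²·0.85] + 22.1639 = 2816.01 + 22.1639 = 2838.17.
Reliability = 2838.17 / 3335.66 = 0.8509.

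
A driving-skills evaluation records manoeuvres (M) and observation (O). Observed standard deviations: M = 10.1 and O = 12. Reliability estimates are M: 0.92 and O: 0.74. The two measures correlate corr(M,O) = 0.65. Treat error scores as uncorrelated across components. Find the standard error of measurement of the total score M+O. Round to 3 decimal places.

Var(total) = 246.01 + 157.56 = 403.57.
True-score variance = 200.409 + 157.56 = 357.969, so reliability = 0.8870.
Error variance = 403.57 − 357.969 = 45.6008; SEM = √45.6008 = 6.753.

6.753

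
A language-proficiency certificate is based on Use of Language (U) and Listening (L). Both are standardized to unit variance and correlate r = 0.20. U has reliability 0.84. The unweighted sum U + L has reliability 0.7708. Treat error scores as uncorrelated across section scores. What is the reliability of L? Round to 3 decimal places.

Var(U+L) = 2 + 2·0.20 = 2.400.
True-score variance = ρ_U + ρ_L + 2·0.20, so 0.7708 = (0.84 + ρ_L + 0.40) / 2.400.
ρ_L = 0.7708·2.400 − 0.84 − 0.40 = 0.610.

0.610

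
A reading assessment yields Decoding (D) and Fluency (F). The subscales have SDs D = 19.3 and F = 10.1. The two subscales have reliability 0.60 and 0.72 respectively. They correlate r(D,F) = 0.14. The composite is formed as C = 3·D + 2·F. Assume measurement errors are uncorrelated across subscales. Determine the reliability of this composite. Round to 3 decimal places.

Var(C) = 3²·19.3² + 2²·10.1² + 2·[6·19.3·10.1·0.14] = 3760.45 + 327.482 = 4087.93.
Under uncorrelated errors the observed covariances equal the true-score covariances, so only the own-variance terms attenuate.
True-score variance = [3²·19.3²·0.60 + 2²·10.1²·0.72] + 327.482 = 2305.23 + 327.482 = 2632.72.
Reliability = 2632.72 / 4087.93 = 0.644.

0.644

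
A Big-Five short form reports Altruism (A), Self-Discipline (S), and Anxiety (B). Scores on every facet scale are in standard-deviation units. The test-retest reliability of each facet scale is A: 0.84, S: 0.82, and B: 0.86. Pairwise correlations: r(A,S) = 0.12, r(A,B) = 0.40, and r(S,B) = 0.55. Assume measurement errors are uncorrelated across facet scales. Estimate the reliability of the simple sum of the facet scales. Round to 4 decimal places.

0.9066

Var(A+S+B) = 3 + 2·[0.12 + 0.40 + 0.55] = 3 + 2.14 = 5.14.
With uncorrelated errors the cross-covariances are all true-score covariance, so they carry over unchanged; only the diagonal terms shrink to ρᵢσᵢ².
True-score variance = [0.84 + 0.82 + 0.86] + 2.14 = 2.52 + 2.14 = 4.66.
Reliability = 4.66 / 5.14 = 0.9066.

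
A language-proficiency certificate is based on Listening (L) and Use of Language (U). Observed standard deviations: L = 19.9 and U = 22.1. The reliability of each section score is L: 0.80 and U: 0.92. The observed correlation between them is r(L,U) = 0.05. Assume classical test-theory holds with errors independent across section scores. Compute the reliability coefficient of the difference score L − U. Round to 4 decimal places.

0.8593

Var(L−U) = 19.9² + 22.1² − 2·19.9·22.1·0.05 = 884.42 − 43.979 = 840.441.
Under uncorrelated errors the observed covariances equal the true-score covariances, so only the own-variance terms attenuate.
True-score variance = [19.9²·0.80 + 22.1²·0.92] − 43.979 = 766.145 − 43.979 = 722.166.
Reliability = 722.166 / 840.441 = 0.8593.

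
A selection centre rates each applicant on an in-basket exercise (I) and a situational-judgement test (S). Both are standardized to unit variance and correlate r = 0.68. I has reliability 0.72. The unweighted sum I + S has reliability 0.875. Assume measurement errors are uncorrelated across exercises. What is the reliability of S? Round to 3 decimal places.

0.860

Var(I+S) = 2 + 2·0.68 = 3.360.
True-score variance = ρ_I + ρ_S + 2·0.68, so 0.875 = (0.72 + ρ_S + 1.36) / 3.360.
ρ_S = 0.875·3.360 − 0.72 − 1.36 = 0.860.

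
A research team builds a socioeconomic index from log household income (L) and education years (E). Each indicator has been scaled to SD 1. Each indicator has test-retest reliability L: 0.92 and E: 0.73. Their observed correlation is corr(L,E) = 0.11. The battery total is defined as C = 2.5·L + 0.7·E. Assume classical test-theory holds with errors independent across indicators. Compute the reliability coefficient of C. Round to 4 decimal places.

0.9113

Var(C) = 2.5² + 0.7² + 2·[1.75·0.11] = 6.74 + 0.385 = 7.125.
With uncorrelated errors the cross-covariances are all true-score covariance, so they carry over unchanged; only the diagonal terms shrink to ρᵢσᵢ².
True-score variance = [2.5²·0.92 + 0.7²·0.73] + 0.385 = 6.1077 + 0.385 = 6.4927.
Reliability = 6.4927 / 7.125 = 0.9113.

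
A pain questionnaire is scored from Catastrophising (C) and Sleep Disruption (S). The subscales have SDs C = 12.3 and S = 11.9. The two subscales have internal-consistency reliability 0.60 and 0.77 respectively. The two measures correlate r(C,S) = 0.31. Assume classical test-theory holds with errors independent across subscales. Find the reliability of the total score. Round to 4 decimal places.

Var(C+S) = 12.3² + 11.9² + 2·[12.3·11.9·0.31] = 292.9 + 90.7494 = 383.649.
Under uncorrelated errors the observed covariances equal the true-score covariances, so only the own-variance terms attenuate.
True-score variance = [12.3²·0.60 + 11.9²·0.77] + 90.7494 = 199.814 + 90.7494 = 290.563.
Reliability = 290.563 / 383.649 = 0.7574.

0.7574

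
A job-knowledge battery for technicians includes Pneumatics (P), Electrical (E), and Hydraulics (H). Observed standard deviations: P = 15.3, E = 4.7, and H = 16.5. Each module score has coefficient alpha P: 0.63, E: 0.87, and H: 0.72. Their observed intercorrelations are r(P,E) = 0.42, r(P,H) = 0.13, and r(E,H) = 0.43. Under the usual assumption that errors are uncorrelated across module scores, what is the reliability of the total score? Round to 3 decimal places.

0.770

Var(P+E+H) = 15.3² + 4.7² + 16.5² + 2·[15.3·4.7·0.42 + 15.3·16.5·0.13 + 4.7·16.5·0.43] = 528.43 + 192.734 = 721.164.
Because errors are independent across components, Cov(Tᵢ,Tⱼ) = Cov(Xᵢ,Xⱼ); the off-diagonal part of the true-score variance is the same as above.
True-score variance = [15.3²·0.63 + 4.7²·0.87 + 16.5²·0.72] + 192.734 = 362.715 + 192.734 = 555.449.
Reliability = 555.449 / 721.164 = 0.770.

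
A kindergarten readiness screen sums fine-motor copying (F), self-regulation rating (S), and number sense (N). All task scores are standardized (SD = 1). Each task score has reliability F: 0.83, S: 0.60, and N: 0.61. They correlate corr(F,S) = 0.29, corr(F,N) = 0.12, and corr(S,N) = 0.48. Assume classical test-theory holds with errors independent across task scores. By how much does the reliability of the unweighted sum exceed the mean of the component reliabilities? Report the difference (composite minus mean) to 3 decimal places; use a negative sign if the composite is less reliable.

Var(sum) = 3 + 1.78 = 4.78; true-score variance = 2.04 + 1.78 = 3.82; composite reliability = 0.7992.
Mean component reliability = 0.6800.
Difference = 0.7992 − 0.6800 = 0.119.

0.119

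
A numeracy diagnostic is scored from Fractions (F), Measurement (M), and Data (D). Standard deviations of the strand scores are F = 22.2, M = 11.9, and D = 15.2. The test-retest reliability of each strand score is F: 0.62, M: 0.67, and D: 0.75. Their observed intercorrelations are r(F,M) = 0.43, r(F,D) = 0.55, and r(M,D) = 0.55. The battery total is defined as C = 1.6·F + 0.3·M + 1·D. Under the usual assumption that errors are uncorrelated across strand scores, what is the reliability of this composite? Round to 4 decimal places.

Var(C) = 1.6²·22.2² + 0.3²·11.9² + 15.2² + 2·[0.48·22.2·11.9·0.43 + 1.6·22.2·15.2·0.55 + 0.3·11.9·15.2·0.55] = 1505.46 + 762.638 = 2268.09.
Under uncorrelated errors the observed covariances equal the true-score covariances, so only the own-variance terms attenuate.
True-score variance = [1.6²·22.2²·0.62 + 0.3²·11.9²·0.67 + 15.2²·0.75] + 762.638 = 964.055 + 762.638 = 1726.69.
Reliability = 1726.69 / 2268.09 = 0.7613.

0.7613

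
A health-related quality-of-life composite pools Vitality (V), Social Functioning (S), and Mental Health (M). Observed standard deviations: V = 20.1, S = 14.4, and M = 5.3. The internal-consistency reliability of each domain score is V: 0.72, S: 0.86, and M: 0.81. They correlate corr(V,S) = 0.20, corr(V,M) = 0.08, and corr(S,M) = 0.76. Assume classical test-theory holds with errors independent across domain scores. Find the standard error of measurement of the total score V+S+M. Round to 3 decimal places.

Var(total) = 639.46 + 248.827 = 888.287.
True-score variance = 491.97 + 248.827 = 740.797, so reliability = 0.8340.
Error variance = 888.287 − 740.797 = 147.49; SEM = √147.49 = 12.145.

12.145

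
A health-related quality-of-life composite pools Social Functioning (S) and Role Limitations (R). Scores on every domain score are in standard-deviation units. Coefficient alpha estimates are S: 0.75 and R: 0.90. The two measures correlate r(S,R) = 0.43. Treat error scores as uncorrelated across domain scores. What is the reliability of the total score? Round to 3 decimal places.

Var(S+R) = 2 + 2·[0.43] = 2 + 0.86 = 2.86.
With uncorrelated errors the cross-covariances are all true-score covariance, so they carry over unchanged; only the diagonal terms shrink to ρᵢσᵢ².
True-score variance = [0.75 + 0.90] + 0.86 = 1.65 + 0.86 = 2.51.
Reliability = 2.51 / 2.86 = 0.878.

0.878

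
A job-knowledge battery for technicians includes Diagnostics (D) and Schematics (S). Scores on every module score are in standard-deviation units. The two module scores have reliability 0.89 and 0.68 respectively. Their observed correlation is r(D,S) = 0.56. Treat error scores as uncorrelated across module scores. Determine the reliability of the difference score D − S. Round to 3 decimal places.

0.511

Var(D−S) = 1 + 1 − 2·0.56 = 2 − 1.12 = 0.88.
Under uncorrelated errors the observed covariances equal the true-score covariances, so only the own-variance terms attenuate.
True-score variance = [0.89 + 0.68] − 1.12 = 1.57 − 1.12 = 0.45.
Reliability = 0.45 / 0.88 = 0.511.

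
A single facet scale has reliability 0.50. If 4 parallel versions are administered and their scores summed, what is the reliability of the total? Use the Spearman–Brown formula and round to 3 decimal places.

ρ_k = kρ / (1 + (k−1)ρ) = 4·0.50 / (1 + 3·0.50) = 2.000 / 2.500 = 0.800.

0.800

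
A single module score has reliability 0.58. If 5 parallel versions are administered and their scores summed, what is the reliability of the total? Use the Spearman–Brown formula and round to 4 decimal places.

ρ_k = kρ / (1 + (k−1)ρ) = 5·0.58 / (1 + 4·0.58) = 2.900 / 3.320 = 0.8735.

0.8735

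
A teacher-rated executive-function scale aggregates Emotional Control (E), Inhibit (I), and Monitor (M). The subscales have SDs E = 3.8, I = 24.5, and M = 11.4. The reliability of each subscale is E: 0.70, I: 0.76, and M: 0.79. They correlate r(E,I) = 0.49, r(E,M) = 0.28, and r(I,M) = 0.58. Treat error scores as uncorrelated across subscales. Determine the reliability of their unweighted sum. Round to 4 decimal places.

0.8516

Var(E+I+M) = 3.8² + 24.5² + 11.4² + 2·[3.8·24.5·0.49 + 3.8·11.4·0.28 + 24.5·11.4·0.58] = 744.65 + 439.485 = 1184.14.
Under uncorrelated errors the observed covariances equal the true-score covariances, so only the own-variance terms attenuate.
True-score variance = [3.8²·0.70 + 24.5²·0.76 + 11.4²·0.79] + 439.485 = 568.966 + 439.485 = 1008.45.
Reliability = 1008.45 / 1184.14 = 0.8516.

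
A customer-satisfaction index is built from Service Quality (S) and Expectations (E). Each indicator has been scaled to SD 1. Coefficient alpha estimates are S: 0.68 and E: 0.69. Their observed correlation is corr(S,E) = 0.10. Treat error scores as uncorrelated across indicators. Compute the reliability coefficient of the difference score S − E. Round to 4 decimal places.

Var(S−E) = 1 + 1 − 2·0.10 = 2 − 0.2 = 1.8.
Because errors are independent across components, Cov(Tᵢ,Tⱼ) = Cov(Xᵢ,Xⱼ); the off-diagonal part of the true-score variance is the same as above.
True-score variance = [0.68 + 0.69] − 0.2 = 1.37 − 0.2 = 1.17.
Reliability = 1.17 / 1.8 = 0.6500.

0.6500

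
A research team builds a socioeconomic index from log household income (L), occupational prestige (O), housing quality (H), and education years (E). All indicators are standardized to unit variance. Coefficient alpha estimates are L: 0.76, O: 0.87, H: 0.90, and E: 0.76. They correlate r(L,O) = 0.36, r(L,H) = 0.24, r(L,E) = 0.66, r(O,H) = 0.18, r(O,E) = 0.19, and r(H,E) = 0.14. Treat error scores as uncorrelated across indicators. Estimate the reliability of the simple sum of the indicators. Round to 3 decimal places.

Var(L+O+H+E) = 4 + 2·[0.36 + 0.24 + 0.66 + 0.18 + 0.19 + 0.14] = 4 + 3.54 = 7.54.
With uncorrelated errors the cross-covariances are all true-score covariance, so they carry over unchanged; only the diagonal terms shrink to ρᵢσᵢ².
True-score variance = [0.76 + 0.87 + 0.90 + 0.76] + 3.54 = 3.29 + 3.54 = 6.83.
Reliability = 6.83 / 7.54 = 0.906.

0.906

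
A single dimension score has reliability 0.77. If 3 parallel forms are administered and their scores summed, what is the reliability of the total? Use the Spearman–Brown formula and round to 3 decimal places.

ρ_k = kρ / (1 + (k−1)ρ) = 3·0.77 / (1 + 2·0.77) = 2.310 / 2.540 = 0.909.

0.909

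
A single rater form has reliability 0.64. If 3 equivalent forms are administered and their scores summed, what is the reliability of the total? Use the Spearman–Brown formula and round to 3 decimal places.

0.842

ρ_k = kρ / (1 + (k−1)ρ) = 3·0.64 / (1 + 2·0.64) = 1.920 / 2.280 = 0.842.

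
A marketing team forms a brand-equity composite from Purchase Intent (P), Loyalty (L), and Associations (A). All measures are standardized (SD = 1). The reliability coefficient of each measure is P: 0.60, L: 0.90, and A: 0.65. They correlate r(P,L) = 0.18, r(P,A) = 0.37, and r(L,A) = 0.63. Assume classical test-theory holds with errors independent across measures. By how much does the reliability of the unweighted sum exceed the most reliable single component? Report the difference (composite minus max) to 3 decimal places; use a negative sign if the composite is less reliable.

Var(sum) = 3 + 2.36 = 5.36; true-score variance = 2.15 + 2.36 = 4.51; composite reliability = 0.8414.
Max component reliability = 0.9000.
Difference = 0.8414 − 0.9000 = -0.059.

-0.059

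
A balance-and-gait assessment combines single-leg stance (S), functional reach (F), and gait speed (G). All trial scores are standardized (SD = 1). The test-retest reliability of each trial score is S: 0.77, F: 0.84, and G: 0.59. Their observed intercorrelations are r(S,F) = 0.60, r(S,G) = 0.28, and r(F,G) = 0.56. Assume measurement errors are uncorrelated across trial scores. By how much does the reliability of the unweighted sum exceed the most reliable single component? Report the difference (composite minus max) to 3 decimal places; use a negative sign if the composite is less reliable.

0.024

Var(sum) = 3 + 2.88 = 5.88; true-score variance = 2.2 + 2.88 = 5.08; composite reliability = 0.8639.
Max component reliability = 0.8400.
Difference = 0.8639 − 0.8400 = 0.024.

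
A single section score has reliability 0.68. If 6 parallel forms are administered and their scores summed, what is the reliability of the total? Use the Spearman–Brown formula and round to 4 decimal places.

0.9273

ρ_k = kρ / (1 + (k−1)ρ) = 6·0.68 / (1 + 5·0.68) = 4.080 / 4.400 = 0.9273.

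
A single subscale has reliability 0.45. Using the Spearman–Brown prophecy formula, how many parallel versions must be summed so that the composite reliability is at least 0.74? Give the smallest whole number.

k ≥ ρ*(1−ρ₁)/(ρ₁(1−ρ*)) = 0.74·0.55 / (0.45·0.26) = 3.479.
Smallest integer k = 4.

4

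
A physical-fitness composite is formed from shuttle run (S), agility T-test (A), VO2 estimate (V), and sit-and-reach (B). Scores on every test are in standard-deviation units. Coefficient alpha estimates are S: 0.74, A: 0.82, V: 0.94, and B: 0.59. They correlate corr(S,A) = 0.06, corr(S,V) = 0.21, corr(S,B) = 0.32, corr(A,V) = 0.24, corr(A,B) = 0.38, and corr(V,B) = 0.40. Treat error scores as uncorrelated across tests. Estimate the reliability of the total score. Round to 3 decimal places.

0.874

Var(S+A+V+B) = 4 + 2·[0.06 + 0.21 + 0.32 + 0.24 + 0.38 + 0.40] = 4 + 3.22 = 7.22.
With uncorrelated errors the cross-covariances are all true-score covariance, so they carry over unchanged; only the diagonal terms shrink to ρᵢσᵢ².
True-score variance = [0.74 + 0.82 + 0.94 + 0.59] + 3.22 = 3.09 + 3.22 = 6.31.
Reliability = 6.31 / 7.22 = 0.874.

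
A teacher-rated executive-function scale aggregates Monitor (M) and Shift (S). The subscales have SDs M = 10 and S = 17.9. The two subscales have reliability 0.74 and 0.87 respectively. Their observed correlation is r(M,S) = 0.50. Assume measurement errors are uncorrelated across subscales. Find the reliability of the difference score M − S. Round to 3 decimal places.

Var(M−S) = 10² + 17.9² − 2·10·17.9·0.50 = 420.41 − 179 = 241.41.
Because errors are independent across components, Cov(Tᵢ,Tⱼ) = Cov(Xᵢ,Xⱼ); the off-diagonal part of the true-score variance is the same as above.
True-score variance = [10²·0.74 + 17.9²·0.87] − 179 = 352.757 − 179 = 173.757.
Reliability = 173.757 / 241.41 = 0.720.

0.720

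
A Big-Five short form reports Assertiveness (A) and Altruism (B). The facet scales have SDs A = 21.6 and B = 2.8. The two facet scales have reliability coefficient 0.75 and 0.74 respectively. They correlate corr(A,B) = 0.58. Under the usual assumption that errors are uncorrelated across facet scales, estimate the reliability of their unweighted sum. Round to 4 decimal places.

Var(A+B) = 21.6² + 2.8² + 2·[21.6·2.8·0.58] = 474.4 + 70.1568 = 544.557.
Under uncorrelated errors the observed covariances equal the true-score covariances, so only the own-variance terms attenuate.
True-score variance = [21.6²·0.75 + 2.8²·0.74] + 70.1568 = 355.722 + 70.1568 = 425.878.
Reliability = 425.878 / 544.557 = 0.7821.

0.7821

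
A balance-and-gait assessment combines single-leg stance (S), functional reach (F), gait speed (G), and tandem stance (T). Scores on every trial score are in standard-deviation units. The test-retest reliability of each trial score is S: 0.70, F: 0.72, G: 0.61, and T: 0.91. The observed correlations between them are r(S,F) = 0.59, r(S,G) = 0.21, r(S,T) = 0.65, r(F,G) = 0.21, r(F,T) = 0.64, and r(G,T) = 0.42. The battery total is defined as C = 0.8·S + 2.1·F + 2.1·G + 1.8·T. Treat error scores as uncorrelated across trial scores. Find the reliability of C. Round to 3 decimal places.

0.873

Var(C) = 0.8² + 2.1² + 2.1² + 1.8² + 2·[1.68·0.59 + 1.68·0.21 + 1.44·0.65 + 4.41·0.21 + 3.78·0.64 + 3.78·0.42] = 12.7 + 14.4258 = 27.1258.
Under uncorrelated errors the observed covariances equal the true-score covariances, so only the own-variance terms attenuate.
True-score variance = [0.8²·0.70 + 2.1²·0.72 + 2.1²·0.61 + 1.8²·0.91] + 14.4258 = 9.2617 + 14.4258 = 23.6875.
Reliability = 23.6875 / 27.1258 = 0.873.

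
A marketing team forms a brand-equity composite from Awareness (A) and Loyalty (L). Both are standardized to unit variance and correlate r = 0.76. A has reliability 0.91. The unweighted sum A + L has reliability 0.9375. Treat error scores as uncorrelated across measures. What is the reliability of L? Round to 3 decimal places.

Var(A+L) = 2 + 2·0.76 = 3.520.
True-score variance = ρ_A + ρ_L + 2·0.76, so 0.9375 = (0.91 + ρ_L + 1.52) / 3.520.
ρ_L = 0.9375·3.520 − 0.91 − 1.52 = 0.870.

0.870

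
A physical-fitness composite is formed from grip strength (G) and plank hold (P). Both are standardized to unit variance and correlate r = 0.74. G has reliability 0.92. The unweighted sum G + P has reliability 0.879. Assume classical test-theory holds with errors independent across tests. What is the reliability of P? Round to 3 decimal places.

0.659

Var(G+P) = 2 + 2·0.74 = 3.480.
True-score variance = ρ_G + ρ_P + 2·0.74, so 0.879 = (0.92 + ρ_P + 1.48) / 3.480.
ρ_P = 0.879·3.480 − 0.92 − 1.48 = 0.659.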